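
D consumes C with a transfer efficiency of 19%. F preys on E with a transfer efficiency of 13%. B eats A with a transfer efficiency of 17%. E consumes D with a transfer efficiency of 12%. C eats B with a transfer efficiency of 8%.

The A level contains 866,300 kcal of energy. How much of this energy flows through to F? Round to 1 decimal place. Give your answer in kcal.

34.9 kcal

B: 866300 × 0.17 = 147271 kcal
C: 147271 × 0.08 = 11781.68 kcal
D: 11781.68 × 0.19 = 2238.5192 kcal
E: 2238.5192 × 0.12 = 268.622304 kcal
F: 268.622304 × 0.13 = 34.92089952 kcal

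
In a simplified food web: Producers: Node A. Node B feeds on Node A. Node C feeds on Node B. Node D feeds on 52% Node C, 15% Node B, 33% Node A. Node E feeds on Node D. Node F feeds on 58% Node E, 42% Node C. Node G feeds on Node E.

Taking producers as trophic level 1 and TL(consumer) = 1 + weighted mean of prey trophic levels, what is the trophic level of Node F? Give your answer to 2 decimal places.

Node B: 1 + 1 = 2
Node C: 1 + 2 = 3
Node D: 1 + (0.52×3 + 0.15×2 + 0.33×1) = 3.19
Node E: 1 + 3.19 = 4.19
Node F: 1 + (0.58×4.19 + 0.42×3) = 4.6902
Node G: 1 + 4.19 = 5.19

4.69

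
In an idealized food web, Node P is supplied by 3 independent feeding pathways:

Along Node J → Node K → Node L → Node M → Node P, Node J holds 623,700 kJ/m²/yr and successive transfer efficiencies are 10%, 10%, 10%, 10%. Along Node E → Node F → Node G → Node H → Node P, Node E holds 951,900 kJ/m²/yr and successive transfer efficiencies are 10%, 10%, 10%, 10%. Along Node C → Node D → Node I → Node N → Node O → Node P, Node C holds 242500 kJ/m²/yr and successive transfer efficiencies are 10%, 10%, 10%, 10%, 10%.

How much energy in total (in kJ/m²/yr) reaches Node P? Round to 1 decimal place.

160.0 kJ/m²/yr

Via Node J: 623700 × 0.1 × 0.1 × 0.1 × 0.1 = 62.37 kJ/m²/yr
Via Node E: 951900 × 0.1 × 0.1 × 0.1 × 0.1 = 95.19 kJ/m²/yr
Via Node C: 242500 × 0.1 × 0.1 × 0.1 × 0.1 × 0.1 = 2.425 kJ/m²/yr
Total at Node P: 62.37 + 95.19 + 2.425 = 159.985 kJ/m²/yr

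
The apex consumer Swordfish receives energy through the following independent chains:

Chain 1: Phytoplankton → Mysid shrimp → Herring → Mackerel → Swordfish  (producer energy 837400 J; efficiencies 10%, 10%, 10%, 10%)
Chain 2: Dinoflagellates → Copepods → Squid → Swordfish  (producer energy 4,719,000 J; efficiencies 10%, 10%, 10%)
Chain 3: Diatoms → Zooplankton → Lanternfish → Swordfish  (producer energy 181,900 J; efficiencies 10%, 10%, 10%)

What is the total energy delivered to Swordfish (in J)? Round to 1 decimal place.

4984.6 J

Chain 1: 837400 × 0.1 × 0.1 × 0.1 × 0.1 = 83.74 J
Chain 2: 4719000 × 0.1 × 0.1 × 0.1 = 4719 J
Chain 3: 181900 × 0.1 × 0.1 × 0.1 = 181.9 J
Total at Swordfish: 83.74 + 4719 + 181.9 = 4984.64 J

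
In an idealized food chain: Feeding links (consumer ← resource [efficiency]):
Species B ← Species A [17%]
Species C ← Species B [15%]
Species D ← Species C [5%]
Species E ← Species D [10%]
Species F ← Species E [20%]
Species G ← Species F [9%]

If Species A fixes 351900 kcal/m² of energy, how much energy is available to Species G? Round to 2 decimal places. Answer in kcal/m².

0.81 kcal/m²

Species B: 351900 × 0.17 = 59823 kcal/m²
Species C: 59823 × 0.15 = 8973.45 kcal/m²
Species D: 8973.45 × 0.05 = 448.6725 kcal/m²
Species E: 448.6725 × 0.1 = 44.86725 kcal/m²
Species F: 44.86725 × 0.2 = 8.97345 kcal/m²
Species G: 8.97345 × 0.09 = 0.8076105 kcal/m²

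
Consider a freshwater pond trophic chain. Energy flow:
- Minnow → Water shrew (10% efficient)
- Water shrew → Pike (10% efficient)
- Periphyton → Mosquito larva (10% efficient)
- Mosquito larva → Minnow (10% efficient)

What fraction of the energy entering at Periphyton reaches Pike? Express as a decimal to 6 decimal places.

Product of link efficiencies: 0.1 × 0.1 × 0.1 × 0.1 = 0.0001

0.000100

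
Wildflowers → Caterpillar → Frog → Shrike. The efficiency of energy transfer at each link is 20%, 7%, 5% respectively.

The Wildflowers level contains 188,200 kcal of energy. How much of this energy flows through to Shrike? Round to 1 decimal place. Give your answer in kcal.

131.7 kcal

Caterpillar: 188200 × 0.2 = 37640 kcal
Frog: 37640 × 0.07 = 2634.8 kcal
Shrike: 2634.8 × 0.05 = 131.74 kcal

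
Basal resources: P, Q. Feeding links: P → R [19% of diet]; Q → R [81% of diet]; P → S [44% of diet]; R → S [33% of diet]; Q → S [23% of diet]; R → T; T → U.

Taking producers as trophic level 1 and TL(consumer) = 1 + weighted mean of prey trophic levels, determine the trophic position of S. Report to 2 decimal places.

2.33

R: 1 + (0.19×1 + 0.81×1) = 2
S: 1 + (0.44×1 + 0.33×2 + 0.23×1) = 2.33
T: 1 + 2 = 3
U: 1 + 3 = 4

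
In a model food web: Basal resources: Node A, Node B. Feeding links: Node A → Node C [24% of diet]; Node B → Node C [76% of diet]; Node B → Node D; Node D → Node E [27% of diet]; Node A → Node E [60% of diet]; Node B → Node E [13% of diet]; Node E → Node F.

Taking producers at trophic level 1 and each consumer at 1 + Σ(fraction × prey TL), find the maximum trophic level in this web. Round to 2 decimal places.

Node C: 1 + (0.24×1 + 0.76×1) = 2
Node D: 1 + 1 = 2
Node E: 1 + (0.27×2 + 0.6×1 + 0.13×1) = 2.27
Node F: 1 + 2.27 = 3.27

3.27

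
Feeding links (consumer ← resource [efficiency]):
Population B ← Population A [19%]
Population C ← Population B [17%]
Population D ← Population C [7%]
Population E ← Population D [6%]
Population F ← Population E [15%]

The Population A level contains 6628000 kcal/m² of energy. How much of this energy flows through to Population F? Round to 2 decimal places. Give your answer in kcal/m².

134.87 kcal/m²

Population B: 6628000 × 0.19 = 1259320 kcal/m²
Population C: 1259320 × 0.17 = 214084.4 kcal/m²
Population D: 214084.4 × 0.07 = 14985.908 kcal/m²
Population E: 14985.908 × 0.06 = 899.15448 kcal/m²
Population F: 899.15448 × 0.15 = 134.873172 kcal/m²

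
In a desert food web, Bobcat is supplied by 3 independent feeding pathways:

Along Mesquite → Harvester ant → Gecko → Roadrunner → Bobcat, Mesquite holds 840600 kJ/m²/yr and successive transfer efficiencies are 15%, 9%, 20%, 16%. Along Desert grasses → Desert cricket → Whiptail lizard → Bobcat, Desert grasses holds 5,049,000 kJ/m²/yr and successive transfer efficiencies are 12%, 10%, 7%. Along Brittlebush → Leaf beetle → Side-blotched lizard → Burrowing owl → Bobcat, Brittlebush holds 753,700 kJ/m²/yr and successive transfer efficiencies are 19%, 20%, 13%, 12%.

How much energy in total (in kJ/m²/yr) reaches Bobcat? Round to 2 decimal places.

Via Mesquite: 840600 × 0.15 × 0.09 × 0.2 × 0.16 = 363.1392 kJ/m²/yr
Via Desert grasses: 5049000 × 0.12 × 0.1 × 0.07 = 4241.16 kJ/m²/yr
Via Brittlebush: 753700 × 0.19 × 0.2 × 0.13 × 0.12 = 446.79336 kJ/m²/yr
Total at Bobcat: 363.1392 + 4241.16 + 446.79336 = 5051.09256 kJ/m²/yr

5051.09 kJ/m²/yr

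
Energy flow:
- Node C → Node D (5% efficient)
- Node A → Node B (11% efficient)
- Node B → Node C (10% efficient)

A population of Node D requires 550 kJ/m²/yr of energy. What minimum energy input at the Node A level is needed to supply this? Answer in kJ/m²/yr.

Cumulative transfer efficiency: 0.11 × 0.1 × 0.05 = 0.00055
Node A energy = 550 / 0.00055 = 1000000 kJ/m²/yr

1000000 kJ/m²/yr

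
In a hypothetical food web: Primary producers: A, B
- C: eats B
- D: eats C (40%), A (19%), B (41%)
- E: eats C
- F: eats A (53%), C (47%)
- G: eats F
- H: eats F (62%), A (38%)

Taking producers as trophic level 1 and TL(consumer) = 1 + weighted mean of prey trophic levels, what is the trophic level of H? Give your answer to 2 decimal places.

C: 1 + 1 = 2
D: 1 + (0.4×2 + 0.19×1 + 0.41×1) = 2.4
E: 1 + 2 = 3
F: 1 + (0.53×1 + 0.47×2) = 2.47
G: 1 + 2.47 = 3.47
H: 1 + (0.62×2.47 + 0.38×1) = 2.9114

2.91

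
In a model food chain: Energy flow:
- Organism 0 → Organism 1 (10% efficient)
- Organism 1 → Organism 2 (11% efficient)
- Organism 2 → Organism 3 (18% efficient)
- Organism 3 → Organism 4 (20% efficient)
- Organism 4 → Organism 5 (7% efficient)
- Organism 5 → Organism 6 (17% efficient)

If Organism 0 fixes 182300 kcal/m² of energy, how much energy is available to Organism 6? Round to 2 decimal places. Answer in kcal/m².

Organism 1: 182300 × 0.1 = 18230 kcal/m²
Organism 2: 18230 × 0.11 = 2005.3 kcal/m²
Organism 3: 2005.3 × 0.18 = 360.954 kcal/m²
Organism 4: 360.954 × 0.2 = 72.1908 kcal/m²
Organism 5: 72.1908 × 0.07 = 5.053356 kcal/m²
Organism 6: 5.053356 × 0.17 = 0.85907052 kcal/m²

0.86 kcal/m²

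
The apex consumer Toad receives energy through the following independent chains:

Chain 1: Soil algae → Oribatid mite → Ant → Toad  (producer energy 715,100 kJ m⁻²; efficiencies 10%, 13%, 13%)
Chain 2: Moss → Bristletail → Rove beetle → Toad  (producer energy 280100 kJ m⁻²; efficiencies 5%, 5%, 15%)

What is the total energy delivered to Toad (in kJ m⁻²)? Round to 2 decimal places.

Chain 1: 715100 × 0.1 × 0.13 × 0.13 = 1208.519 kJ m⁻²
Chain 2: 280100 × 0.05 × 0.05 × 0.15 = 105.0375 kJ m⁻²
Total at Toad: 1208.519 + 105.0375 = 1313.5565 kJ m⁻²

1313.56 kJ m⁻²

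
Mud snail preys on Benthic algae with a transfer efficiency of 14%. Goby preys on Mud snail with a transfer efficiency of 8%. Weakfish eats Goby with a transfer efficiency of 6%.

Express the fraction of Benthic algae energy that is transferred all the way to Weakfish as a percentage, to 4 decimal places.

Product of link efficiencies: 0.14 × 0.08 × 0.06 = 0.000672
As a percentage: 0.000672 × 100 = 0.0672%

0.0672%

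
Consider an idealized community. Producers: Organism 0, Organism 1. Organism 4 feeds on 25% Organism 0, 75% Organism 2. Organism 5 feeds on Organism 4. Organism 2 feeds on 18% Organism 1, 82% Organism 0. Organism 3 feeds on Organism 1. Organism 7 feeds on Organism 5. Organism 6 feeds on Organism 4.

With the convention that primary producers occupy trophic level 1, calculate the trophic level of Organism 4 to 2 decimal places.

2.75

Organism 2: 1 + (0.18×1 + 0.82×1) = 2
Organism 3: 1 + 1 = 2
Organism 4: 1 + (0.25×1 + 0.75×2) = 2.75
Organism 5: 1 + 2.75 = 3.75
Organism 6: 1 + 2.75 = 3.75
Organism 7: 1 + 3.75 = 4.75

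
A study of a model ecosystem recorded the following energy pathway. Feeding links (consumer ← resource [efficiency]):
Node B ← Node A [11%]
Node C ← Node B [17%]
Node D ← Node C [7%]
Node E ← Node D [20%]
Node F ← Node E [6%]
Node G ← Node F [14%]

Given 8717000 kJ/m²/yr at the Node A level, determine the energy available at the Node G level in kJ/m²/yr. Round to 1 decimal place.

19.2 kJ/m²/yr

Node B: 8717000 × 0.11 = 958870 kJ/m²/yr
Node C: 958870 × 0.17 = 163007.9 kJ/m²/yr
Node D: 163007.9 × 0.07 = 11410.553 kJ/m²/yr
Node E: 11410.553 × 0.2 = 2282.1106 kJ/m²/yr
Node F: 2282.1106 × 0.06 = 136.926636 kJ/m²/yr
Node G: 136.926636 × 0.14 = 19.16972904 kJ/m²/yr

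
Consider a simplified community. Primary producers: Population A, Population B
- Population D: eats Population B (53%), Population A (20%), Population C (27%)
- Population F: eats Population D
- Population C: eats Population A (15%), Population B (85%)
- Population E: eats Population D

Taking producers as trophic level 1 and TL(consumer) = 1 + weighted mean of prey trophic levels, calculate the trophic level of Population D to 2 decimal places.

Population C: 1 + (0.15×1 + 0.85×1) = 2
Population D: 1 + (0.53×1 + 0.2×1 + 0.27×2) = 2.27
Population E: 1 + 2.27 = 3.27
Population F: 1 + 2.27 = 3.27

2.27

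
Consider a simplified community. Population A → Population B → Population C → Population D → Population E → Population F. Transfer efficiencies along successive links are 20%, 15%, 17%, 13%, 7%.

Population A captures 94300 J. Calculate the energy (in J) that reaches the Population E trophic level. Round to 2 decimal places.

Population B: 94300 × 0.2 = 18860 J
Population C: 18860 × 0.15 = 2829 J
Population D: 2829 × 0.17 = 480.93 J
Population E: 480.93 × 0.13 = 62.5209 J

62.52 J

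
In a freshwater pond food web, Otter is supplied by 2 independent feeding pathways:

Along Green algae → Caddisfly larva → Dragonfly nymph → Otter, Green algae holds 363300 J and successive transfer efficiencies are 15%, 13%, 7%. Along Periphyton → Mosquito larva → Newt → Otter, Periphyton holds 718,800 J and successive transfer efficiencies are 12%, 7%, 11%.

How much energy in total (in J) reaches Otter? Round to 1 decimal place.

Via Green algae: 363300 × 0.15 × 0.13 × 0.07 = 495.9045 J
Via Periphyton: 718800 × 0.12 × 0.07 × 0.11 = 664.1712 J
Total at Otter: 495.9045 + 664.1712 = 1160.0757 J

1160.1 J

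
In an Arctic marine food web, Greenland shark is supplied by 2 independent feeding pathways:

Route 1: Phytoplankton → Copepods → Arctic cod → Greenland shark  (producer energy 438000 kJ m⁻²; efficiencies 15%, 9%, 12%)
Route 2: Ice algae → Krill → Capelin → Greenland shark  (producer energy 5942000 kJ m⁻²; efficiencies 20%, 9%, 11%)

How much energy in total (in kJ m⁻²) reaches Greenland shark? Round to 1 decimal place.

Route 1: 438000 × 0.15 × 0.09 × 0.12 = 709.56 kJ m⁻²
Route 2: 5942000 × 0.2 × 0.09 × 0.11 = 11765.16 kJ m⁻²
Total at Greenland shark: 709.56 + 11765.16 = 12474.72 kJ m⁻²

12474.7 kJ m⁻²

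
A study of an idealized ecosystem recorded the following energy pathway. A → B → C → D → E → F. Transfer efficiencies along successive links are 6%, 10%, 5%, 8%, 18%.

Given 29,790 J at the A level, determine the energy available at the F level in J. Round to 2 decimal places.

0.13 J

B: 29790 × 0.06 = 1787.4 J
C: 1787.4 × 0.1 = 178.74 J
D: 178.74 × 0.05 = 8.937 J
E: 8.937 × 0.08 = 0.71496 J
F: 0.71496 × 0.18 = 0.1286928 J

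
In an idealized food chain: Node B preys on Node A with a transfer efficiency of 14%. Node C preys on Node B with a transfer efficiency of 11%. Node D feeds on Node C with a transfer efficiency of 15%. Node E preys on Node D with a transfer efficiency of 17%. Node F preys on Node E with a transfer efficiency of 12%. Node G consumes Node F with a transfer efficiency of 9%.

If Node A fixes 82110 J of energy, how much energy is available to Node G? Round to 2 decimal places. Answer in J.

Node B: 82110 × 0.14 = 11495.4 J
Node C: 11495.4 × 0.11 = 1264.494 J
Node D: 1264.494 × 0.15 = 189.6741 J
Node E: 189.6741 × 0.17 = 32.244597 J
Node F: 32.244597 × 0.12 = 3.86935164 J
Node G: 3.86935164 × 0.09 = 0.3482416476 J

0.35 J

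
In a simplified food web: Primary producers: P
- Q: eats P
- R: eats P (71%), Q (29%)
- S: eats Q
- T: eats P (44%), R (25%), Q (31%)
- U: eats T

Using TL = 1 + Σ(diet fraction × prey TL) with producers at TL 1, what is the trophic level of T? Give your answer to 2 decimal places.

Q: 1 + 1 = 2
R: 1 + (0.71×1 + 0.29×2) = 2.29
S: 1 + 2 = 3
T: 1 + (0.44×1 + 0.25×2.29 + 0.31×2) = 2.6325
U: 1 + 2.6325 = 3.6325

2.63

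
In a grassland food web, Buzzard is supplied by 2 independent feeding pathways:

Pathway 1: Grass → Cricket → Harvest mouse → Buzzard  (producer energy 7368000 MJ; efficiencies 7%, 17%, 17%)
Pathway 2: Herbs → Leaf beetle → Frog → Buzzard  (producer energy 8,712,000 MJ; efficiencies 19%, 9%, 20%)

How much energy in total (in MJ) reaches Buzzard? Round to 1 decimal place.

Pathway 1: 7368000 × 0.07 × 0.17 × 0.17 = 14905.464 MJ
Pathway 2: 8712000 × 0.19 × 0.09 × 0.2 = 29795.04 MJ
Total at Buzzard: 14905.464 + 29795.04 = 44700.504 MJ

44700.5 MJ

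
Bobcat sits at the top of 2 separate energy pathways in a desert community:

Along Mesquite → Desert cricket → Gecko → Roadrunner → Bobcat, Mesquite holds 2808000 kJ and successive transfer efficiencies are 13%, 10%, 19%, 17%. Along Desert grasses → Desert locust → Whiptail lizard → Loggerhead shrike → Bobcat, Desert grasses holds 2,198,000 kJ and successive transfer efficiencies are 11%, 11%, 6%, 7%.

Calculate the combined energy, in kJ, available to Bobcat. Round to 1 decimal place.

1290.8 kJ

Via Mesquite: 2808000 × 0.13 × 0.1 × 0.19 × 0.17 = 1179.0792 kJ
Via Desert grasses: 2198000 × 0.11 × 0.11 × 0.06 × 0.07 = 111.70236 kJ
Total at Bobcat: 1179.0792 + 111.70236 = 1290.78156 kJ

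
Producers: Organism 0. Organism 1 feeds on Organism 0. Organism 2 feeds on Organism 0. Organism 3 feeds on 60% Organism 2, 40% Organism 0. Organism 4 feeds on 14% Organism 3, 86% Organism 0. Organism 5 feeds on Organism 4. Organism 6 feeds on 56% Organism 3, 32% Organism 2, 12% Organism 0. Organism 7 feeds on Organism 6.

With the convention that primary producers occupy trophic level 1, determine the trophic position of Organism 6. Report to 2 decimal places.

Organism 1: 1 + 1 = 2
Organism 2: 1 + 1 = 2
Organism 3: 1 + (0.6×2 + 0.4×1) = 2.6
Organism 4: 1 + (0.14×2.6 + 0.86×1) = 2.224
Organism 5: 1 + 2.224 = 3.224
Organism 6: 1 + (0.56×2.6 + 0.32×2 + 0.12×1) = 3.216
Organism 7: 1 + 3.216 = 4.216

3.22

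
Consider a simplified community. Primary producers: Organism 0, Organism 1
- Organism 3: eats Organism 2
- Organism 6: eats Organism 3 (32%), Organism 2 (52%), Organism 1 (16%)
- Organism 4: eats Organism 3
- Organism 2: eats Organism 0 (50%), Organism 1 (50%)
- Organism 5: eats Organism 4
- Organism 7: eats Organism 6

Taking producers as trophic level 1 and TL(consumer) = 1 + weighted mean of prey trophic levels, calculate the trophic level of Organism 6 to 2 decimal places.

Organism 2: 1 + (0.5×1 + 0.5×1) = 2
Organism 3: 1 + 2 = 3
Organism 4: 1 + 3 = 4
Organism 5: 1 + 4 = 5
Organism 6: 1 + (0.32×3 + 0.52×2 + 0.16×1) = 3.16
Organism 7: 1 + 3.16 = 4.16

3.16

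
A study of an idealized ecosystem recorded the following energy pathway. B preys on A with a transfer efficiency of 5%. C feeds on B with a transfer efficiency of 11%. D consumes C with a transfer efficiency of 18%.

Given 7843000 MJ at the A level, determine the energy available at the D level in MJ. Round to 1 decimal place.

7764.6 MJ

B: 7843000 × 0.05 = 392150 MJ
C: 392150 × 0.11 = 43136.5 MJ
D: 43136.5 × 0.18 = 7764.57 MJ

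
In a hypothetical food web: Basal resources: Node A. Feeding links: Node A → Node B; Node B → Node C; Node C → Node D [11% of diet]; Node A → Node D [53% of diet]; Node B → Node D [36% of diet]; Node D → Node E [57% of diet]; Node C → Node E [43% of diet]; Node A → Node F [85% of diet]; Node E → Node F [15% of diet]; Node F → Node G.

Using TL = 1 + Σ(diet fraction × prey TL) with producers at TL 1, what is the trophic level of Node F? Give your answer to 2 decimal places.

2.41

Node B: 1 + 1 = 2
Node C: 1 + 2 = 3
Node D: 1 + (0.11×3 + 0.53×1 + 0.36×2) = 2.58
Node E: 1 + (0.57×2.58 + 0.43×3) = 3.7606
Node F: 1 + (0.85×1 + 0.15×3.7606) = 2.41409
Node G: 1 + 2.41409 = 3.41409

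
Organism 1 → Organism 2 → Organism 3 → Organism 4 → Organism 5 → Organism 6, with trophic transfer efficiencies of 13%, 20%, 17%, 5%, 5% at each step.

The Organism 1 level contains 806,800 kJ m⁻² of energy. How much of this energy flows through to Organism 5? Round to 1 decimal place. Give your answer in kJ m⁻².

178.3 kJ m⁻²

Organism 2: 806800 × 0.13 = 104884 kJ m⁻²
Organism 3: 104884 × 0.2 = 20976.8 kJ m⁻²
Organism 4: 20976.8 × 0.17 = 3566.056 kJ m⁻²
Organism 5: 3566.056 × 0.05 = 178.3028 kJ m⁻²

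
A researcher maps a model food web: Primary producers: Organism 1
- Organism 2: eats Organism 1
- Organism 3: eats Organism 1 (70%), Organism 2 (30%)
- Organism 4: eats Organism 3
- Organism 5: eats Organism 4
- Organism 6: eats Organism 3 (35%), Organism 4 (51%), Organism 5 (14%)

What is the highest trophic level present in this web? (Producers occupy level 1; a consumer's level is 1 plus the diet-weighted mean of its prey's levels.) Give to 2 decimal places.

4.30

Organism 2: 1 + 1 = 2
Organism 3: 1 + (0.7×1 + 0.3×2) = 2.3
Organism 4: 1 + 2.3 = 3.3
Organism 5: 1 + 3.3 = 4.3
Organism 6: 1 + (0.35×2.3 + 0.51×3.3 + 0.14×4.3) = 4.09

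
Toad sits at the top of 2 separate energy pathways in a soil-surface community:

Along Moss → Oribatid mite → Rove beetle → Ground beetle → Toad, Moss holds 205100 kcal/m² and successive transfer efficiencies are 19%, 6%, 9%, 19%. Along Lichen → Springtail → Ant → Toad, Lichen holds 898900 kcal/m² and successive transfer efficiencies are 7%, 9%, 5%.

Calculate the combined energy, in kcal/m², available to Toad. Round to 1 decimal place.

323.1 kcal/m²

Via Moss: 205100 × 0.19 × 0.06 × 0.09 × 0.19 = 39.982194 kcal/m²
Via Lichen: 898900 × 0.07 × 0.09 × 0.05 = 283.1535 kcal/m²
Total at Toad: 39.982194 + 283.1535 = 323.135694 kcal/m²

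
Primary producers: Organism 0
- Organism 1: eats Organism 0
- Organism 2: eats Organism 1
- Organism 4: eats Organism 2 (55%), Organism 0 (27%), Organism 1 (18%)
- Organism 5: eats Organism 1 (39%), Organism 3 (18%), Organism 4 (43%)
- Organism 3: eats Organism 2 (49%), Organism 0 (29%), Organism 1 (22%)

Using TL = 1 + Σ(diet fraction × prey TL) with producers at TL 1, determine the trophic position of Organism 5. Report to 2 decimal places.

Organism 1: 1 + 1 = 2
Organism 2: 1 + 2 = 3
Organism 3: 1 + (0.49×3 + 0.29×1 + 0.22×2) = 3.2
Organism 4: 1 + (0.55×3 + 0.27×1 + 0.18×2) = 3.28
Organism 5: 1 + (0.39×2 + 0.18×3.2 + 0.43×3.28) = 3.7664

3.77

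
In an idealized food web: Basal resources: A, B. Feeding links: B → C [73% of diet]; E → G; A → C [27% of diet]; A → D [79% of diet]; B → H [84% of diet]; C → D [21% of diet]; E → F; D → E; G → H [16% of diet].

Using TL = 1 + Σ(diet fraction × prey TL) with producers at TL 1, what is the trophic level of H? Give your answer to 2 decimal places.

C: 1 + (0.73×1 + 0.27×1) = 2
D: 1 + (0.79×1 + 0.21×2) = 2.21
E: 1 + 2.21 = 3.21
F: 1 + 3.21 = 4.21
G: 1 + 3.21 = 4.21
H: 1 + (0.84×1 + 0.16×4.21) = 2.5136

2.51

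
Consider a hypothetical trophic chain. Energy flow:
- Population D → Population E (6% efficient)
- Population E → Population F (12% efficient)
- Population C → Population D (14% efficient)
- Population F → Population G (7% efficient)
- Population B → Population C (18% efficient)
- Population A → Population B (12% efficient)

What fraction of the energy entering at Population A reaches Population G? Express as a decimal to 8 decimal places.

Product of link efficiencies: 0.12 × 0.18 × 0.14 × 0.06 × 0.12 × 0.07 = 0.000001524096

0.00000152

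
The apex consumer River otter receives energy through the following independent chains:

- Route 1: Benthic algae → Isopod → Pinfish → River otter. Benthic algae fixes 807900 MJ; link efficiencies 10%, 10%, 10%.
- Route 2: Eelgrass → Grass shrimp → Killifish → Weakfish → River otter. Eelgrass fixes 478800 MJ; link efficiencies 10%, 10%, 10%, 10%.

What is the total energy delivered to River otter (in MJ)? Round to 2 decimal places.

855.78 MJ

Route 1: 807900 × 0.1 × 0.1 × 0.1 = 807.9 MJ
Route 2: 478800 × 0.1 × 0.1 × 0.1 × 0.1 = 47.88 MJ
Total at River otter: 807.9 + 47.88 = 855.78 MJ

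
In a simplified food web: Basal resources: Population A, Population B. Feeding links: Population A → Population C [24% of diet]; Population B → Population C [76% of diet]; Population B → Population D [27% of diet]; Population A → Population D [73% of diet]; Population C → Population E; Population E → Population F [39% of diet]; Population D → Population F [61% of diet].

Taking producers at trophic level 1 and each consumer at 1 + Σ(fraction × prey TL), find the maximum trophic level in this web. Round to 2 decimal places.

Population C: 1 + (0.24×1 + 0.76×1) = 2
Population D: 1 + (0.27×1 + 0.73×1) = 2
Population E: 1 + 2 = 3
Population F: 1 + (0.39×3 + 0.61×2) = 3.39

3.39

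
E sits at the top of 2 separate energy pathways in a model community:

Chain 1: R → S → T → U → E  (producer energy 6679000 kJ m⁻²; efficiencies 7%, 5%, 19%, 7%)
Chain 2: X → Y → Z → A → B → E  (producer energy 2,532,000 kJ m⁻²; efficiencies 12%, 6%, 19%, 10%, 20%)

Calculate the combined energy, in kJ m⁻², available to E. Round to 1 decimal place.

380.2 kJ m⁻²

Chain 1: 6679000 × 0.07 × 0.05 × 0.19 × 0.07 = 310.90745 kJ m⁻²
Chain 2: 2532000 × 0.12 × 0.06 × 0.19 × 0.1 × 0.2 = 69.27552 kJ m⁻²
Total at E: 310.90745 + 69.27552 = 380.18297 kJ m⁻²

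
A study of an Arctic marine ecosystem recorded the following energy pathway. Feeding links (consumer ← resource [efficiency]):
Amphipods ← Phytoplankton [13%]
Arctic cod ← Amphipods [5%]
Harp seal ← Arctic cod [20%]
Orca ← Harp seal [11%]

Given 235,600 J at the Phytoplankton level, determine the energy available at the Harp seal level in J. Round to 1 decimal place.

306.3 J

Amphipods: 235600 × 0.13 = 30628 J
Arctic cod: 30628 × 0.05 = 1531.4 J
Harp seal: 1531.4 × 0.2 = 306.28 J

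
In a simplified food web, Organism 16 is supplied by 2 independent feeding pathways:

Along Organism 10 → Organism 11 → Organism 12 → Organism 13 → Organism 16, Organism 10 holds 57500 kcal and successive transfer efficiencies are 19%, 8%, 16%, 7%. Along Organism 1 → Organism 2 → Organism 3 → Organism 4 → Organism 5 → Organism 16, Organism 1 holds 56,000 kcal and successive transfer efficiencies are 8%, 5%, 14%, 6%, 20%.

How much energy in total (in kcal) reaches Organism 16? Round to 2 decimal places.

10.17 kcal

Via Organism 10: 57500 × 0.19 × 0.08 × 0.16 × 0.07 = 9.7888 kcal
Via Organism 1: 56000 × 0.08 × 0.05 × 0.14 × 0.06 × 0.2 = 0.37632 kcal
Total at Organism 16: 9.7888 + 0.37632 = 10.16512 kcal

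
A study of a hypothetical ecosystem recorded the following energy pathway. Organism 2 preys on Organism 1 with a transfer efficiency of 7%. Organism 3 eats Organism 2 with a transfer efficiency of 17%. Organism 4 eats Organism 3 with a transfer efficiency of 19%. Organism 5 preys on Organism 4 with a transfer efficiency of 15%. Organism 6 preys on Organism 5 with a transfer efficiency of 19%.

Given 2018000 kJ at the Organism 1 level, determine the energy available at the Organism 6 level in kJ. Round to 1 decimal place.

130.0 kJ

Organism 2: 2018000 × 0.07 = 141260 kJ
Organism 3: 141260 × 0.17 = 24014.2 kJ
Organism 4: 24014.2 × 0.19 = 4562.698 kJ
Organism 5: 4562.698 × 0.15 = 684.4047 kJ
Organism 6: 684.4047 × 0.19 = 130.036893 kJ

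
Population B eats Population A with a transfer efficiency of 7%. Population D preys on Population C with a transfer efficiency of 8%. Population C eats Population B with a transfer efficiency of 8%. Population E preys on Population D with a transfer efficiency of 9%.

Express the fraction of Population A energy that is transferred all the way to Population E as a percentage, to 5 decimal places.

0.00403%

Product of link efficiencies: 0.07 × 0.08 × 0.08 × 0.09 = 0.00004032
As a percentage: 0.00004032 × 100 = 0.00403%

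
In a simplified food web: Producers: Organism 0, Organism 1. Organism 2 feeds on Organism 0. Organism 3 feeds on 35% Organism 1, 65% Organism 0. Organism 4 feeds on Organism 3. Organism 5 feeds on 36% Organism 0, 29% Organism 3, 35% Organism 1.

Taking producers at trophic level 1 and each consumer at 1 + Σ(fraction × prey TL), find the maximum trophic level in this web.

3

Organism 2: 1 + 1 = 2
Organism 3: 1 + (0.35×1 + 0.65×1) = 2
Organism 4: 1 + 2 = 3
Organism 5: 1 + (0.36×1 + 0.29×2 + 0.35×1) = 2.29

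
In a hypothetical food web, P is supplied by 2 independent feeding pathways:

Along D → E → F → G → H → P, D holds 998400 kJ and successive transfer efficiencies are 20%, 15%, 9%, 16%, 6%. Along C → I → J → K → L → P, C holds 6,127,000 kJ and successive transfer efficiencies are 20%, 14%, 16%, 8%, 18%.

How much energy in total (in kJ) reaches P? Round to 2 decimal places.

421.14 kJ

Via D: 998400 × 0.2 × 0.15 × 0.09 × 0.16 × 0.06 = 25.878528 kJ
Via C: 6127000 × 0.2 × 0.14 × 0.16 × 0.08 × 0.18 = 395.265024 kJ
Total at P: 25.878528 + 395.265024 = 421.143552 kJ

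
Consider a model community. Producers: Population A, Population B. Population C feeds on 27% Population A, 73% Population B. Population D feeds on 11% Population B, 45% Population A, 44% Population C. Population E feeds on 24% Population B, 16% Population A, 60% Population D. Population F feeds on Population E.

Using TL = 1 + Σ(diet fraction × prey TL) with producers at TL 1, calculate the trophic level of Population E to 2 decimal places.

2.86

Population C: 1 + (0.27×1 + 0.73×1) = 2
Population D: 1 + (0.11×1 + 0.45×1 + 0.44×2) = 2.44
Population E: 1 + (0.24×1 + 0.16×1 + 0.6×2.44) = 2.864
Population F: 1 + 2.864 = 3.864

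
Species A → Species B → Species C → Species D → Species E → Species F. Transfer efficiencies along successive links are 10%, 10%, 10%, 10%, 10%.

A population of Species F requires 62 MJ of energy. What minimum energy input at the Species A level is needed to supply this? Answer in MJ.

6200000 MJ

Cumulative transfer efficiency: 0.1 × 0.1 × 0.1 × 0.1 × 0.1 = 0.00001
Species A energy = 62 / 0.00001 = 6200000 MJ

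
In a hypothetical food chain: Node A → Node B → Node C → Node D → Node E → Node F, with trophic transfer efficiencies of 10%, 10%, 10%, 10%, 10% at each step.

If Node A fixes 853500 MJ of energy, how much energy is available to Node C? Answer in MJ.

8535 MJ

Node B: 853500 × 0.1 = 85350 MJ
Node C: 85350 × 0.1 = 8535 MJ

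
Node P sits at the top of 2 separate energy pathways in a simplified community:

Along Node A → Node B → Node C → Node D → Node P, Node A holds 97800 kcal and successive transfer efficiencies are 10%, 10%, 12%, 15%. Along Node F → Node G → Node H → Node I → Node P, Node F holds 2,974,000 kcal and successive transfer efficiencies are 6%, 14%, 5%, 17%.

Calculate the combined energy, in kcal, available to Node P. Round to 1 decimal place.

229.9 kcal

Via Node A: 97800 × 0.1 × 0.1 × 0.12 × 0.15 = 17.604 kcal
Via Node F: 2974000 × 0.06 × 0.14 × 0.05 × 0.17 = 212.3436 kcal
Total at Node P: 17.604 + 212.3436 = 229.9476 kcal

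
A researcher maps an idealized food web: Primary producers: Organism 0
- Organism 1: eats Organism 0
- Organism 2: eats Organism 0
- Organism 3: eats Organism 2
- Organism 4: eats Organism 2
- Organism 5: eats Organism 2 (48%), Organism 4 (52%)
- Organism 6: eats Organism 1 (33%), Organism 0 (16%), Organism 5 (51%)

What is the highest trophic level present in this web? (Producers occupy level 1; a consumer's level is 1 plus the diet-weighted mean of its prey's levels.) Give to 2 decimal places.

3.62

Organism 1: 1 + 1 = 2
Organism 2: 1 + 1 = 2
Organism 3: 1 + 2 = 3
Organism 4: 1 + 2 = 3
Organism 5: 1 + (0.48×2 + 0.52×3) = 3.52
Organism 6: 1 + (0.33×2 + 0.16×1 + 0.51×3.52) = 3.6152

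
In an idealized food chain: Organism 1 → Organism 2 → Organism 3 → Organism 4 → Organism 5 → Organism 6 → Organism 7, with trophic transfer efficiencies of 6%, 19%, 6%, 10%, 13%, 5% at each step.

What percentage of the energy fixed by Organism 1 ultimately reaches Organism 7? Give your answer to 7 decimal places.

Product of link efficiencies: 0.06 × 0.19 × 0.06 × 0.1 × 0.13 × 0.05 = 0.0000004446
As a percentage: 0.0000004446 × 100 = 0.0000445%

0.0000445%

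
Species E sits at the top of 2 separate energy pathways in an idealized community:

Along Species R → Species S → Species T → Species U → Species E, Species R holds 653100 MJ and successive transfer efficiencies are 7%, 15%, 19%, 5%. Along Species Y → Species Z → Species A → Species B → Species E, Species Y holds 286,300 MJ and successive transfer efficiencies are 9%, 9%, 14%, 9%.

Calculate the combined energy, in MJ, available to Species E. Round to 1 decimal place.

Via Species R: 653100 × 0.07 × 0.15 × 0.19 × 0.05 = 65.146725 MJ
Via Species Y: 286300 × 0.09 × 0.09 × 0.14 × 0.09 = 29.219778 MJ
Total at Species E: 65.146725 + 29.219778 = 94.366503 MJ

94.4 MJ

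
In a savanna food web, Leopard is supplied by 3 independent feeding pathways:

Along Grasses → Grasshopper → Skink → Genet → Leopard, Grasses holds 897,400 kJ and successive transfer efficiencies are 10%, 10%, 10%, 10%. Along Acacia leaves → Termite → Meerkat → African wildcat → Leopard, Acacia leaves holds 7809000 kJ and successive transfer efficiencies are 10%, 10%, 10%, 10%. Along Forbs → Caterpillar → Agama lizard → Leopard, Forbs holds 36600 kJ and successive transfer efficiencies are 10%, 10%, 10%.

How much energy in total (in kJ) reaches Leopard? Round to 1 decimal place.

907.2 kJ

Via Grasses: 897400 × 0.1 × 0.1 × 0.1 × 0.1 = 89.74 kJ
Via Acacia leaves: 7809000 × 0.1 × 0.1 × 0.1 × 0.1 = 780.9 kJ
Via Forbs: 36600 × 0.1 × 0.1 × 0.1 = 36.6 kJ
Total at Leopard: 89.74 + 780.9 + 36.6 = 907.24 kJ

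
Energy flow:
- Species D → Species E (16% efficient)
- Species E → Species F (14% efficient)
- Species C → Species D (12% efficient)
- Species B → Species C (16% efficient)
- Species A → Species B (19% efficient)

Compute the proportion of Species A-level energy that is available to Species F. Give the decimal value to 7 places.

0.0000817

Product of link efficiencies: 0.19 × 0.16 × 0.12 × 0.16 × 0.14 = 0.0000817152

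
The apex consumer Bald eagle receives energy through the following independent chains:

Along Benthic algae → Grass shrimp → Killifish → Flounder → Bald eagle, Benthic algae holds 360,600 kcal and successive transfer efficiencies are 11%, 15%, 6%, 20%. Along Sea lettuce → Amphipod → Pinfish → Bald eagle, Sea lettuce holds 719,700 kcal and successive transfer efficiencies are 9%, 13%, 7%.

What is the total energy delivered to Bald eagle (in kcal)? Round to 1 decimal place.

Via Benthic algae: 360600 × 0.11 × 0.15 × 0.06 × 0.2 = 71.3988 kcal
Via Sea lettuce: 719700 × 0.09 × 0.13 × 0.07 = 589.4343 kcal
Total at Bald eagle: 71.3988 + 589.4343 = 660.8331 kcal

660.8 kcal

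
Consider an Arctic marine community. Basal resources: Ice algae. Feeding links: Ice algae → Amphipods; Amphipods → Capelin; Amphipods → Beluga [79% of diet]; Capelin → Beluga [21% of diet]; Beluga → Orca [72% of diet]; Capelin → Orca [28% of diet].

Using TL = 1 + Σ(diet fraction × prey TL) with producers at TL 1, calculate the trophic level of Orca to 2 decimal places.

Amphipods: 1 + 1 = 2
Capelin: 1 + 2 = 3
Beluga: 1 + (0.79×2 + 0.21×3) = 3.21
Orca: 1 + (0.72×3.21 + 0.28×3) = 4.1512

4.15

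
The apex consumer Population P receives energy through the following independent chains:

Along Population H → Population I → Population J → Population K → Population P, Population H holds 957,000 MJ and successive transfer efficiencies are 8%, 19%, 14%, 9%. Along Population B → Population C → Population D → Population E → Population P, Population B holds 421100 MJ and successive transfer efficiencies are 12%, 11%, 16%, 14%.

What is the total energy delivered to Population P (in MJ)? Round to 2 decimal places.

307.80 MJ

Via Population H: 957000 × 0.08 × 0.19 × 0.14 × 0.09 = 183.28464 MJ
Via Population B: 421100 × 0.12 × 0.11 × 0.16 × 0.14 = 124.510848 MJ
Total at Population P: 183.28464 + 124.510848 = 307.795488 MJ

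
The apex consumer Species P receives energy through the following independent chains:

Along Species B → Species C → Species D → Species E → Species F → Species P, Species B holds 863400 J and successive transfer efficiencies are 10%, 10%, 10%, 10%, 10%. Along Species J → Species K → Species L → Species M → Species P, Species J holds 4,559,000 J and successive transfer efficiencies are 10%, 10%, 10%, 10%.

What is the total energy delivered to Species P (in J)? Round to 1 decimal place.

Via Species B: 863400 × 0.1 × 0.1 × 0.1 × 0.1 × 0.1 = 8.634 J
Via Species J: 4559000 × 0.1 × 0.1 × 0.1 × 0.1 = 455.9 J
Total at Species P: 8.634 + 455.9 = 464.534 J

464.5 J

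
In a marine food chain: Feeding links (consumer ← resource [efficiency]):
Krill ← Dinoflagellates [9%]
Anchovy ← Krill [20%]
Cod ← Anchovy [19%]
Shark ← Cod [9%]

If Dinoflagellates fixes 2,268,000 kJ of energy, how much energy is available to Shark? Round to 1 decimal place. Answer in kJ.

Krill: 2268000 × 0.09 = 204120 kJ
Anchovy: 204120 × 0.2 = 40824 kJ
Cod: 40824 × 0.19 = 7756.56 kJ
Shark: 7756.56 × 0.09 = 698.0904 kJ

698.1 kJ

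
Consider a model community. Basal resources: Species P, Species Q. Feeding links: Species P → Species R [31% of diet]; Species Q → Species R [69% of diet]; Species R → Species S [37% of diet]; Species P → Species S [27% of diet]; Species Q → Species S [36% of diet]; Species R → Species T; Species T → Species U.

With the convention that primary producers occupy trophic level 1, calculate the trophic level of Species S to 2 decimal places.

2.37

Species R: 1 + (0.31×1 + 0.69×1) = 2
Species S: 1 + (0.37×2 + 0.27×1 + 0.36×1) = 2.37
Species T: 1 + 2 = 3
Species U: 1 + 3 = 4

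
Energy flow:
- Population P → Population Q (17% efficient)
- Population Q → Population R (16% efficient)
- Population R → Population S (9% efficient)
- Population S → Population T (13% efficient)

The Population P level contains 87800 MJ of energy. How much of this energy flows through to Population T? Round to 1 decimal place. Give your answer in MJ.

Population Q: 87800 × 0.17 = 14926 MJ
Population R: 14926 × 0.16 = 2388.16 MJ
Population S: 2388.16 × 0.09 = 214.9344 MJ
Population T: 214.9344 × 0.13 = 27.941472 MJ

27.9 MJ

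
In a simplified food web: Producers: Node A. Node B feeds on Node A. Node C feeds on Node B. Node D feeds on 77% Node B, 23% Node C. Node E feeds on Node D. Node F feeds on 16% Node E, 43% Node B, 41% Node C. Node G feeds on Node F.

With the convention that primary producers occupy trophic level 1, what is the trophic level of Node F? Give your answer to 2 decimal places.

3.77

Node B: 1 + 1 = 2
Node C: 1 + 2 = 3
Node D: 1 + (0.77×2 + 0.23×3) = 3.23
Node E: 1 + 3.23 = 4.23
Node F: 1 + (0.16×4.23 + 0.43×2 + 0.41×3) = 3.7668
Node G: 1 + 3.7668 = 4.7668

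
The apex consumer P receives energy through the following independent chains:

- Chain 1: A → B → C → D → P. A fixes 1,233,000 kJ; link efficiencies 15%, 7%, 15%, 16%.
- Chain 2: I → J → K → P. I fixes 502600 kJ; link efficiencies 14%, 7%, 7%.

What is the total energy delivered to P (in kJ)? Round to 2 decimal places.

655.50 kJ

Chain 1: 1233000 × 0.15 × 0.07 × 0.15 × 0.16 = 310.716 kJ
Chain 2: 502600 × 0.14 × 0.07 × 0.07 = 344.7836 kJ
Total at P: 310.716 + 344.7836 = 655.4996 kJ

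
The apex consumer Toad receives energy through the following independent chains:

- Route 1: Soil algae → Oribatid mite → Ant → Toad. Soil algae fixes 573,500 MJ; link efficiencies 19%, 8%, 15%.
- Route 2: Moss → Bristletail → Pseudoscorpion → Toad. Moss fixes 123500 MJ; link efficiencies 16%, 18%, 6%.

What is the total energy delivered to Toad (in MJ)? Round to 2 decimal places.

1520.99 MJ

Route 1: 573500 × 0.19 × 0.08 × 0.15 = 1307.58 MJ
Route 2: 123500 × 0.16 × 0.18 × 0.06 = 213.408 MJ
Total at Toad: 1307.58 + 213.408 = 1520.988 MJ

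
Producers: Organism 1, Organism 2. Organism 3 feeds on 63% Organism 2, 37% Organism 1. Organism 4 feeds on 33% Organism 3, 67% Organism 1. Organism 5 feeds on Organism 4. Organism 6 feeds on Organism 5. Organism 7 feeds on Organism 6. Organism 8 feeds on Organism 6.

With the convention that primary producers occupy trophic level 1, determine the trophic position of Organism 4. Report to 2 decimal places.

2.33

Organism 3: 1 + (0.63×1 + 0.37×1) = 2
Organism 4: 1 + (0.33×2 + 0.67×1) = 2.33
Organism 5: 1 + 2.33 = 3.33
Organism 6: 1 + 3.33 = 4.33
Organism 7: 1 + 4.33 = 5.33
Organism 8: 1 + 4.33 = 5.33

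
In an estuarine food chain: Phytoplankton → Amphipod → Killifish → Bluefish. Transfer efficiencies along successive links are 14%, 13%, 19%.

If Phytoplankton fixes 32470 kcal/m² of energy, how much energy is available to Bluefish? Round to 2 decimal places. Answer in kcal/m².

Amphipod: 32470 × 0.14 = 4545.8 kcal/m²
Killifish: 4545.8 × 0.13 = 590.954 kcal/m²
Bluefish: 590.954 × 0.19 = 112.28126 kcal/m²

112.28 kcal/m²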